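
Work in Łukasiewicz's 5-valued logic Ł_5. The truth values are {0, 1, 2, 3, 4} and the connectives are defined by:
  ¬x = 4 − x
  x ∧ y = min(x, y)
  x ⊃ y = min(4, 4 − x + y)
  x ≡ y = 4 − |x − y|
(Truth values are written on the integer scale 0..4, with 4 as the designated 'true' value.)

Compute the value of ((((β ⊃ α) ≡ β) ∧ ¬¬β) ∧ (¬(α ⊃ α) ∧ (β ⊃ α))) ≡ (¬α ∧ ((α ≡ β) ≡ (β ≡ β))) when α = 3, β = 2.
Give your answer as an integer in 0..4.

3

β ⊃ α = 2 ⊃ 3 = 4
(β ⊃ α) ≡ β = 4 ≡ 2 = 2
¬β = ¬2 = 2
¬¬β = ¬2 = 2
((β ⊃ α) ≡ β) ∧ ¬¬β = 2 ∧ 2 = 2
α ⊃ α = 3 ⊃ 3 = 4
¬(α ⊃ α) = ¬4 = 0
β ⊃ α = 2 ⊃ 3 = 4
¬(α ⊃ α) ∧ (β ⊃ α) = 0 ∧ 4 = 0
(((β ⊃ α) ≡ β) ∧ ¬¬β) ∧ (¬(α ⊃ α) ∧ (β ⊃ α)) = 2 ∧ 0 = 0
¬α = ¬3 = 1
α ≡ β = 3 ≡ 2 = 3
β ≡ β = 2 ≡ 2 = 4
(α ≡ β) ≡ (β ≡ β) = 3 ≡ 4 = 3
¬α ∧ ((α ≡ β) ≡ (β ≡ β)) = 1 ∧ 3 = 1
((((β ⊃ α) ≡ β) ∧ ¬¬β) ∧ (¬(α ⊃ α) ∧ (β ⊃ α))) ≡ (¬α ∧ ((α ≡ β) ≡ (β ≡ β))) = 0 ≡ 1 = 3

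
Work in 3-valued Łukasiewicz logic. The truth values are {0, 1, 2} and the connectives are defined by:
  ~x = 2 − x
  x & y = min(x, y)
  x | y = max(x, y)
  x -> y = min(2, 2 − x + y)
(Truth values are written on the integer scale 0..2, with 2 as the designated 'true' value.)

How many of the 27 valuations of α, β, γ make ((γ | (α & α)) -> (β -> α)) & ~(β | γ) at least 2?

3

value 2: 3 assignments (counts)
value 1: 9 assignments
value 0: 15 assignments
So 3 of the 27 assignments meet the threshold.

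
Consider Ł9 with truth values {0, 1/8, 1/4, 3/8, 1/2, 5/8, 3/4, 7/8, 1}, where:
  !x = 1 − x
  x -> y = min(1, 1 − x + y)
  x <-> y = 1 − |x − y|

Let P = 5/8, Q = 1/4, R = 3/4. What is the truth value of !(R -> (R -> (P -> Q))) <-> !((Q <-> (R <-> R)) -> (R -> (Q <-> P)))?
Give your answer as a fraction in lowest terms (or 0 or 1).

1

P -> Q = 5/8 -> 1/4 = 5/8
R -> (P -> Q) = 3/4 -> 5/8 = 7/8
R -> (R -> (P -> Q)) = 3/4 -> 7/8 = 1
!(R -> (R -> (P -> Q))) = !1 = 0
R <-> R = 3/4 <-> 3/4 = 1
Q <-> (R <-> R) = 1/4 <-> 1 = 1/4
Q <-> P = 1/4 <-> 5/8 = 5/8
R -> (Q <-> P) = 3/4 -> 5/8 = 7/8
(Q <-> (R <-> R)) -> (R -> (Q <-> P)) = 1/4 -> 7/8 = 1
!((Q <-> (R <-> R)) -> (R -> (Q <-> P))) = !1 = 0
!(R -> (R -> (P -> Q))) <-> !((Q <-> (R <-> R)) -> (R -> (Q <-> P))) = 0 <-> 0 = 1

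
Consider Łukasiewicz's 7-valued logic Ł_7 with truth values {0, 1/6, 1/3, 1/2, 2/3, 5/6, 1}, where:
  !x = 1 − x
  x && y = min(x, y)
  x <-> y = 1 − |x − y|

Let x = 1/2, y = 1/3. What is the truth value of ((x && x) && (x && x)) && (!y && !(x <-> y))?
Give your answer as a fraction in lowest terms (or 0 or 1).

x && x = 1/2 && 1/2 = 1/2
x && x = 1/2 && 1/2 = 1/2
(x && x) && (x && x) = 1/2 && 1/2 = 1/2
!y = !1/3 = 2/3
x <-> y = 1/2 <-> 1/3 = 5/6
!(x <-> y) = !5/6 = 1/6
!y && !(x <-> y) = 2/3 && 1/6 = 1/6
((x && x) && (x && x)) && (!y && !(x <-> y)) = 1/2 && 1/6 = 1/6

1/6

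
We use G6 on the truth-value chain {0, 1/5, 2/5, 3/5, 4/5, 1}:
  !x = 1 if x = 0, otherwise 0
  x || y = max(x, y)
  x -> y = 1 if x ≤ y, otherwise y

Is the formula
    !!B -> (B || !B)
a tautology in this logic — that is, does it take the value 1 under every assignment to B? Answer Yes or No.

Counterexample: take B = 1/5.
!B = !1/5 = 0
!!B = !0 = 1
!B = !1/5 = 0
B || !B = 1/5 || 0 = 1/5
!!B -> (B || !B) = 1 -> 1/5 = 1/5
This gives 1/5 ≠ 1.

No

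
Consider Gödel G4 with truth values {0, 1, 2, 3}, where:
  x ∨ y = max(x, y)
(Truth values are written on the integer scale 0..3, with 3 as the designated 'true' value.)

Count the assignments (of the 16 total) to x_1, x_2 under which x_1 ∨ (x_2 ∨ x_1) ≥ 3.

x_1 = 0, x_2 = 0 ↦ 0  <
x_1 = 0, x_2 = 1 ↦ 1  <
x_1 = 0, x_2 = 2 ↦ 2  <
x_1 = 0, x_2 = 3 ↦ 3  ≥
x_1 = 1, x_2 = 0 ↦ 1  <
x_1 = 1, x_2 = 1 ↦ 1  <
x_1 = 1, x_2 = 2 ↦ 2  <
x_1 = 1, x_2 = 3 ↦ 3  ≥
x_1 = 2, x_2 = 0 ↦ 2  <
x_1 = 2, x_2 = 1 ↦ 2  <
x_1 = 2, x_2 = 2 ↦ 2  <
x_1 = 2, x_2 = 3 ↦ 3  ≥
x_1 = 3, x_2 = 0 ↦ 3  ≥
x_1 = 3, x_2 = 1 ↦ 3  ≥
x_1 = 3, x_2 = 2 ↦ 3  ≥
x_1 = 3, x_2 = 3 ↦ 3  ≥
So 7 of the 16 assignments meet the threshold.

7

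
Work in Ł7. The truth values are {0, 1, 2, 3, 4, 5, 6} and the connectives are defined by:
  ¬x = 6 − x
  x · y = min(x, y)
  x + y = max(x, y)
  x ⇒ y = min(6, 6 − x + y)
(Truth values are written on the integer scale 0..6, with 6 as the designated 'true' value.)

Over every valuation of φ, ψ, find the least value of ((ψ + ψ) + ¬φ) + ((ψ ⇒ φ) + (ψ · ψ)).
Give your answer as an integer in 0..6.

4

Take φ = 2, ψ = 4:
ψ + ψ = 4 + 4 = 4
¬φ = ¬2 = 4
(ψ + ψ) + ¬φ = 4 + 4 = 4
ψ ⇒ φ = 4 ⇒ 2 = 4
ψ · ψ = 4 · 4 = 4
(ψ ⇒ φ) + (ψ · ψ) = 4 + 4 = 4
((ψ + ψ) + ¬φ) + ((ψ ⇒ φ) + (ψ · ψ)) = 4 + 4 = 4
No assignment yields a value below 4, so this is the minimum.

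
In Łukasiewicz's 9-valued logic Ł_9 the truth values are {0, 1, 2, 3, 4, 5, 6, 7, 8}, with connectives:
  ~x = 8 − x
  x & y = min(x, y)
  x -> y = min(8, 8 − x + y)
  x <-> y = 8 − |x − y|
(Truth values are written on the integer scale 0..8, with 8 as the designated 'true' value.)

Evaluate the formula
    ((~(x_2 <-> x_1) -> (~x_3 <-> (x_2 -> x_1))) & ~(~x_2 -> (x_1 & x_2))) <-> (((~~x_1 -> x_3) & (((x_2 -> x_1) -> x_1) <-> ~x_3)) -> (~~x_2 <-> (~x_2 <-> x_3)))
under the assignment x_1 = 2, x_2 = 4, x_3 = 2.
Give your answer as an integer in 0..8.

x_2 <-> x_1 = 4 <-> 2 = 6
~(x_2 <-> x_1) = ~6 = 2
~x_3 = ~2 = 6
x_2 -> x_1 = 4 -> 2 = 6
~x_3 <-> (x_2 -> x_1) = 6 <-> 6 = 8
~(x_2 <-> x_1) -> (~x_3 <-> (x_2 -> x_1)) = 2 -> 8 = 8
~x_2 = ~4 = 4
x_1 & x_2 = 2 & 4 = 2
~x_2 -> (x_1 & x_2) = 4 -> 2 = 6
~(~x_2 -> (x_1 & x_2)) = ~6 = 2
(~(x_2 <-> x_1) -> (~x_3 <-> (x_2 -> x_1))) & ~(~x_2 -> (x_1 & x_2)) = 8 & 2 = 2
~x_1 = ~2 = 6
~~x_1 = ~6 = 2
~~x_1 -> x_3 = 2 -> 2 = 8
x_2 -> x_1 = 4 -> 2 = 6
(x_2 -> x_1) -> x_1 = 6 -> 2 = 4
~x_3 = ~2 = 6
((x_2 -> x_1) -> x_1) <-> ~x_3 = 4 <-> 6 = 6
(~~x_1 -> x_3) & (((x_2 -> x_1) -> x_1) <-> ~x_3) = 8 & 6 = 6
~x_2 = ~4 = 4
~~x_2 = ~4 = 4
~x_2 = ~4 = 4
~x_2 <-> x_3 = 4 <-> 2 = 6
~~x_2 <-> (~x_2 <-> x_3) = 4 <-> 6 = 6
((~~x_1 -> x_3) & (((x_2 -> x_1) -> x_1) <-> ~x_3)) -> (~~x_2 <-> (~x_2 <-> x_3)) = 6 -> 6 = 8
((~(x_2 <-> x_1) -> (~x_3 <-> (x_2 -> x_1))) & ~(~x_2 -> (x_1 & x_2))) <-> (((~~x_1 -> x_3) & (((x_2 -> x_1) -> x_1) <-> ~x_3)) -> (~~x_2 <-> (~x_2 <-> x_3))) = 2 <-> 8 = 2

2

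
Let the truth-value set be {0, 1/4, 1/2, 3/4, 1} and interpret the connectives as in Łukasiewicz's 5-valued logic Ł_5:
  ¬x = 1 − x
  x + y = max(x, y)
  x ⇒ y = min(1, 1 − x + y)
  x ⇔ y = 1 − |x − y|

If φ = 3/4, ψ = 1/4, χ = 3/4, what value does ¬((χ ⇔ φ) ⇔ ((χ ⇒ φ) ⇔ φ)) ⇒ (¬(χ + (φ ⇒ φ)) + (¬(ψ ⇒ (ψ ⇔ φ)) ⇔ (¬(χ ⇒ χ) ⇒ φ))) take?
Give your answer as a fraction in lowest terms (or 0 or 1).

3/4

χ ⇔ φ = 3/4 ⇔ 3/4 = 1
χ ⇒ φ = 3/4 ⇒ 3/4 = 1
(χ ⇒ φ) ⇔ φ = 1 ⇔ 3/4 = 3/4
(χ ⇔ φ) ⇔ ((χ ⇒ φ) ⇔ φ) = 1 ⇔ 3/4 = 3/4
¬((χ ⇔ φ) ⇔ ((χ ⇒ φ) ⇔ φ)) = ¬3/4 = 1/4
φ ⇒ φ = 3/4 ⇒ 3/4 = 1
χ + (φ ⇒ φ) = 3/4 + 1 = 1
¬(χ + (φ ⇒ φ)) = ¬1 = 0
ψ ⇔ φ = 1/4 ⇔ 3/4 = 1/2
ψ ⇒ (ψ ⇔ φ) = 1/4 ⇒ 1/2 = 1
¬(ψ ⇒ (ψ ⇔ φ)) = ¬1 = 0
χ ⇒ χ = 3/4 ⇒ 3/4 = 1
¬(χ ⇒ χ) = ¬1 = 0
¬(χ ⇒ χ) ⇒ φ = 0 ⇒ 3/4 = 1
¬(ψ ⇒ (ψ ⇔ φ)) ⇔ (¬(χ ⇒ χ) ⇒ φ) = 0 ⇔ 1 = 0
¬(χ + (φ ⇒ φ)) + (¬(ψ ⇒ (ψ ⇔ φ)) ⇔ (¬(χ ⇒ χ) ⇒ φ)) = 0 + 0 = 0
¬((χ ⇔ φ) ⇔ ((χ ⇒ φ) ⇔ φ)) ⇒ (¬(χ + (φ ⇒ φ)) + (¬(ψ ⇒ (ψ ⇔ φ)) ⇔ (¬(χ ⇒ χ) ⇒ φ))) = 1/4 ⇒ 0 = 3/4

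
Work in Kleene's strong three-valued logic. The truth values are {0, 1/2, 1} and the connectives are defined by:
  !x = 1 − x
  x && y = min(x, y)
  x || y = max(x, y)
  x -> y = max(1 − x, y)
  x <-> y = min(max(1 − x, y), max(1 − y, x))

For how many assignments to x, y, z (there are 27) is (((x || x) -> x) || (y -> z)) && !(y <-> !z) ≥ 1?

value 1: 6 assignments (counts)
value 1/2: 15 assignments
value 0: 6 assignments
So 6 of the 27 assignments meet the threshold.

6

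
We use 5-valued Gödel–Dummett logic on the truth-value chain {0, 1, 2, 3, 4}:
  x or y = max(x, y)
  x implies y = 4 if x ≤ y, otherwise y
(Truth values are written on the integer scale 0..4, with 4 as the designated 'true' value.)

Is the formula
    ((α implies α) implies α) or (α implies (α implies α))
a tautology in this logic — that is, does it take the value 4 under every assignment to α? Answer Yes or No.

Yes

α = 0 ↦ 4
α = 1 ↦ 4
α = 2 ↦ 4
α = 3 ↦ 4
α = 4 ↦ 4
Every assignment gives a value ≥ 4.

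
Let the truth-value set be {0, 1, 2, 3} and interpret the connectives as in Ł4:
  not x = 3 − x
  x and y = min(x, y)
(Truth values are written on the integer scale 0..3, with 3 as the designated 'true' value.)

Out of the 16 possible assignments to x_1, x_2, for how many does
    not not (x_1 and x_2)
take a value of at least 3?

x_1 = 0, x_2 = 0 ↦ 0  <
x_1 = 0, x_2 = 1 ↦ 0  <
x_1 = 0, x_2 = 2 ↦ 0  <
x_1 = 0, x_2 = 3 ↦ 0  <
x_1 = 1, x_2 = 0 ↦ 0  <
x_1 = 1, x_2 = 1 ↦ 1  <
x_1 = 1, x_2 = 2 ↦ 1  <
x_1 = 1, x_2 = 3 ↦ 1  <
x_1 = 2, x_2 = 0 ↦ 0  <
x_1 = 2, x_2 = 1 ↦ 1  <
x_1 = 2, x_2 = 2 ↦ 2  <
x_1 = 2, x_2 = 3 ↦ 2  <
x_1 = 3, x_2 = 0 ↦ 0  <
x_1 = 3, x_2 = 1 ↦ 1  <
x_1 = 3, x_2 = 2 ↦ 2  <
x_1 = 3, x_2 = 3 ↦ 3  ≥
So 1 of the 16 assignments meets the threshold.

1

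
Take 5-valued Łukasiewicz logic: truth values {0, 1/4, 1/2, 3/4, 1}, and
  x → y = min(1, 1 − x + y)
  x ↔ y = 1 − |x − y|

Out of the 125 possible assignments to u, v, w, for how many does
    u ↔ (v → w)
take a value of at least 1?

25

value 1: 25 assignments (counts)
value 3/4: 34 assignments
value 1/2: 28 assignments
value 1/4: 22 assignments
value 0: 16 assignments
So 25 of the 125 assignments meet the threshold.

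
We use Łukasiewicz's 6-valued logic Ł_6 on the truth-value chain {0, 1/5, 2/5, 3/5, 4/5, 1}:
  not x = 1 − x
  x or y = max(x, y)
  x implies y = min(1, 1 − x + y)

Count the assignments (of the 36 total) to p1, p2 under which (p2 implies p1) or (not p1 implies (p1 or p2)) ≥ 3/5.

36

value 1: 30 assignments (counts)
value 4/5: 4 assignments (counts)
value 3/5: 2 assignments (counts)
So 36 of the 36 assignments meet the threshold.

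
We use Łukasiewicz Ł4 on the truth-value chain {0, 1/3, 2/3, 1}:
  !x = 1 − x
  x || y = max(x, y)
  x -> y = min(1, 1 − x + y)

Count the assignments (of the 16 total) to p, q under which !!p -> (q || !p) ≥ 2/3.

p = 0, q = 0 ↦ 1  ≥
p = 0, q = 1/3 ↦ 1  ≥
p = 0, q = 2/3 ↦ 1  ≥
p = 0, q = 1 ↦ 1  ≥
p = 1/3, q = 0 ↦ 1  ≥
p = 1/3, q = 1/3 ↦ 1  ≥
p = 1/3, q = 2/3 ↦ 1  ≥
p = 1/3, q = 1 ↦ 1  ≥
p = 2/3, q = 0 ↦ 2/3  ≥
p = 2/3, q = 1/3 ↦ 2/3  ≥
p = 2/3, q = 2/3 ↦ 1  ≥
p = 2/3, q = 1 ↦ 1  ≥
p = 1, q = 0 ↦ 0  <
p = 1, q = 1/3 ↦ 1/3  <
p = 1, q = 2/3 ↦ 2/3  ≥
p = 1, q = 1 ↦ 1  ≥
So 14 of the 16 assignments meet the threshold.

14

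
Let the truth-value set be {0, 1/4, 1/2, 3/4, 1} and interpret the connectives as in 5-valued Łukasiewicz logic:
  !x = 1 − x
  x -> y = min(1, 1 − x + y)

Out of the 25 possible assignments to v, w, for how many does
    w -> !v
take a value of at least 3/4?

value 1: 15 assignments (counts)
value 3/4: 4 assignments (counts)
value 1/2: 3 assignments
value 1/4: 2 assignments
value 0: 1 assignment
So 19 of the 25 assignments meet the threshold.

19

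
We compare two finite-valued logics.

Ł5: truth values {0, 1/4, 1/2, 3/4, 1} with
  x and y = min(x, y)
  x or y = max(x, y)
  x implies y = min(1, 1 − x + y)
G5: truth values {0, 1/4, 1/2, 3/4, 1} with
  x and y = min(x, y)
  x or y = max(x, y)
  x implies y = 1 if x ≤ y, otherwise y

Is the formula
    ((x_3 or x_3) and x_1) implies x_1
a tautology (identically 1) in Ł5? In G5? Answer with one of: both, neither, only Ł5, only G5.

In Ł5: every assignment gives 1 — tautology.
In G5: every assignment gives 1 — tautology.

both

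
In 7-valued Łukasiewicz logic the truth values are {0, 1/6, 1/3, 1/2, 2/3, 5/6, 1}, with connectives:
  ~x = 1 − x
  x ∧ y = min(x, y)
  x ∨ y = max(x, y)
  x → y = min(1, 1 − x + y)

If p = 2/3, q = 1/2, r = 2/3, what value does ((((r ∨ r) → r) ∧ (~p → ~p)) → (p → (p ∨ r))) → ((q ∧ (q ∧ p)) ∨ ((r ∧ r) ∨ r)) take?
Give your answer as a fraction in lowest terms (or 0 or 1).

2/3

r ∨ r = 2/3 ∨ 2/3 = 2/3
(r ∨ r) → r = 2/3 → 2/3 = 1
~p = ~2/3 = 1/3
~p = ~2/3 = 1/3
~p → ~p = 1/3 → 1/3 = 1
((r ∨ r) → r) ∧ (~p → ~p) = 1 ∧ 1 = 1
p ∨ r = 2/3 ∨ 2/3 = 2/3
p → (p ∨ r) = 2/3 → 2/3 = 1
(((r ∨ r) → r) ∧ (~p → ~p)) → (p → (p ∨ r)) = 1 → 1 = 1
q ∧ p = 1/2 ∧ 2/3 = 1/2
q ∧ (q ∧ p) = 1/2 ∧ 1/2 = 1/2
r ∧ r = 2/3 ∧ 2/3 = 2/3
(r ∧ r) ∨ r = 2/3 ∨ 2/3 = 2/3
(q ∧ (q ∧ p)) ∨ ((r ∧ r) ∨ r) = 1/2 ∨ 2/3 = 2/3
((((r ∨ r) → r) ∧ (~p → ~p)) → (p → (p ∨ r))) → ((q ∧ (q ∧ p)) ∨ ((r ∧ r) ∨ r)) = 1 → 2/3 = 2/3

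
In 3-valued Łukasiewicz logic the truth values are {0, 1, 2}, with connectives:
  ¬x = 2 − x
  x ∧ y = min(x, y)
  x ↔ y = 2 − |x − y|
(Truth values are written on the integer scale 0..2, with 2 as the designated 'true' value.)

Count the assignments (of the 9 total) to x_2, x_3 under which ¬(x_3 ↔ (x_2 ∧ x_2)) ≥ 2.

2

x_2 = 0, x_3 = 0 ↦ 0  <
x_2 = 0, x_3 = 1 ↦ 1  <
x_2 = 0, x_3 = 2 ↦ 2  ≥
x_2 = 1, x_3 = 0 ↦ 1  <
x_2 = 1, x_3 = 1 ↦ 0  <
x_2 = 1, x_3 = 2 ↦ 1  <
x_2 = 2, x_3 = 0 ↦ 2  ≥
x_2 = 2, x_3 = 1 ↦ 1  <
x_2 = 2, x_3 = 2 ↦ 0  <
So 2 of the 9 assignments meet the threshold.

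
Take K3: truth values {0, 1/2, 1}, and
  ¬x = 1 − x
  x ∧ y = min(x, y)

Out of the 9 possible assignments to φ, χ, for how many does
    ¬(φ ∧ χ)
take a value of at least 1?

5

φ = 0, χ = 0 ↦ 1  ≥
φ = 0, χ = 1/2 ↦ 1  ≥
φ = 0, χ = 1 ↦ 1  ≥
φ = 1/2, χ = 0 ↦ 1  ≥
φ = 1/2, χ = 1/2 ↦ 1/2  <
φ = 1/2, χ = 1 ↦ 1/2  <
φ = 1, χ = 0 ↦ 1  ≥
φ = 1, χ = 1/2 ↦ 1/2  <
φ = 1, χ = 1 ↦ 0  <
So 5 of the 9 assignments meet the threshold.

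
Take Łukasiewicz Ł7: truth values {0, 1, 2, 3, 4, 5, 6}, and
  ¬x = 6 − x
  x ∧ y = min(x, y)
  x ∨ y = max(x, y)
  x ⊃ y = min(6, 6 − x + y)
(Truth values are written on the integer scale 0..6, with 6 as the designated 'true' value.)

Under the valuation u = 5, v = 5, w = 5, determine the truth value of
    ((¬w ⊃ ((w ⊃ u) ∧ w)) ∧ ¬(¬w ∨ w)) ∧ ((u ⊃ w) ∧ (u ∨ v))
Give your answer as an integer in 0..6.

¬w = ¬5 = 1
w ⊃ u = 5 ⊃ 5 = 6
(w ⊃ u) ∧ w = 6 ∧ 5 = 5
¬w ⊃ ((w ⊃ u) ∧ w) = 1 ⊃ 5 = 6
¬w = ¬5 = 1
¬w ∨ w = 1 ∨ 5 = 5
¬(¬w ∨ w) = ¬5 = 1
(¬w ⊃ ((w ⊃ u) ∧ w)) ∧ ¬(¬w ∨ w) = 6 ∧ 1 = 1
u ⊃ w = 5 ⊃ 5 = 6
u ∨ v = 5 ∨ 5 = 5
(u ⊃ w) ∧ (u ∨ v) = 6 ∧ 5 = 5
((¬w ⊃ ((w ⊃ u) ∧ w)) ∧ ¬(¬w ∨ w)) ∧ ((u ⊃ w) ∧ (u ∨ v)) = 1 ∧ 5 = 1

1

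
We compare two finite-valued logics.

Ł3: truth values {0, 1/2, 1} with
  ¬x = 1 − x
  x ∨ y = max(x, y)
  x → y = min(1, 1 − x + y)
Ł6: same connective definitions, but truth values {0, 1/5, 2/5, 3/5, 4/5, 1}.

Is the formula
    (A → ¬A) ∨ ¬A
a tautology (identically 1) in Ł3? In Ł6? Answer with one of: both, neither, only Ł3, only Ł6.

In Ł3: at A = 1 the value is 0 — not a tautology.
In Ł6: at A = 3/5 the value is 4/5 — not a tautology.

neither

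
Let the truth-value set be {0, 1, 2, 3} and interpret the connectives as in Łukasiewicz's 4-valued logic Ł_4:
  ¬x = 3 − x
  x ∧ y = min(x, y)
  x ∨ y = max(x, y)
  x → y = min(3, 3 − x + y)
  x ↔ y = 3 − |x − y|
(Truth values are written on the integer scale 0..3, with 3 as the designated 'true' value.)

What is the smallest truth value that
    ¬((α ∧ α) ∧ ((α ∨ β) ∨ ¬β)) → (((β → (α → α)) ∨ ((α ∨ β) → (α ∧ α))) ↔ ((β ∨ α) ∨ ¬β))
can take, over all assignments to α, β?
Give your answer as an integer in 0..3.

2

Take α = 0, β = 1:
α ∧ α = 0 ∧ 0 = 0
α ∨ β = 0 ∨ 1 = 1
¬β = ¬1 = 2
(α ∨ β) ∨ ¬β = 1 ∨ 2 = 2
(α ∧ α) ∧ ((α ∨ β) ∨ ¬β) = 0 ∧ 2 = 0
¬((α ∧ α) ∧ ((α ∨ β) ∨ ¬β)) = ¬0 = 3
α → α = 0 → 0 = 3
β → (α → α) = 1 → 3 = 3
α ∨ β = 0 ∨ 1 = 1
α ∧ α = 0 ∧ 0 = 0
(α ∨ β) → (α ∧ α) = 1 → 0 = 2
(β → (α → α)) ∨ ((α ∨ β) → (α ∧ α)) = 3 ∨ 2 = 3
β ∨ α = 1 ∨ 0 = 1
¬β = ¬1 = 2
(β ∨ α) ∨ ¬β = 1 ∨ 2 = 2
((β → (α → α)) ∨ ((α ∨ β) → (α ∧ α))) ↔ ((β ∨ α) ∨ ¬β) = 3 ↔ 2 = 2
¬((α ∧ α) ∧ ((α ∨ β) ∨ ¬β)) → (((β → (α → α)) ∨ ((α ∨ β) → (α ∧ α))) ↔ ((β ∨ α) ∨ ¬β)) = 3 → 2 = 2
No assignment yields a value below 2, so this is the minimum.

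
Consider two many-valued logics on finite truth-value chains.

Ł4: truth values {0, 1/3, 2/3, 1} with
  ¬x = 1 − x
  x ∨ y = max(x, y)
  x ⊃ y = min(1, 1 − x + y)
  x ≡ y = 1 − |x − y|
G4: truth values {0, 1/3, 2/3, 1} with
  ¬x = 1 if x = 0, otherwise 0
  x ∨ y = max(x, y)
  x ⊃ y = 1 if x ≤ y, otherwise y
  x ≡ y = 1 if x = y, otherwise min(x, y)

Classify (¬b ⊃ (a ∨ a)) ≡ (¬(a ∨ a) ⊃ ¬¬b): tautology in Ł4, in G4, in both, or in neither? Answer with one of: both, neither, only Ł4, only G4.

In Ł4: every assignment gives 1 — tautology.
In G4: at a = 1/3, b = 0 the value is 1/3 — not a tautology.

only Ł4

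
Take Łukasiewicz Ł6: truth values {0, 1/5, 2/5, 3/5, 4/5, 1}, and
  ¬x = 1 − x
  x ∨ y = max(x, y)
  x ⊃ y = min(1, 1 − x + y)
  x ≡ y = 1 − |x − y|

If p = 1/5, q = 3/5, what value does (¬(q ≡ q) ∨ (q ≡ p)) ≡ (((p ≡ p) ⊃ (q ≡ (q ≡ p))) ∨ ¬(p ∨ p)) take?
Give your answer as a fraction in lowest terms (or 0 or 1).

q ≡ q = 3/5 ≡ 3/5 = 1
¬(q ≡ q) = ¬1 = 0
q ≡ p = 3/5 ≡ 1/5 = 3/5
¬(q ≡ q) ∨ (q ≡ p) = 0 ∨ 3/5 = 3/5
p ≡ p = 1/5 ≡ 1/5 = 1
q ≡ p = 3/5 ≡ 1/5 = 3/5
q ≡ (q ≡ p) = 3/5 ≡ 3/5 = 1
(p ≡ p) ⊃ (q ≡ (q ≡ p)) = 1 ⊃ 1 = 1
p ∨ p = 1/5 ∨ 1/5 = 1/5
¬(p ∨ p) = ¬1/5 = 4/5
((p ≡ p) ⊃ (q ≡ (q ≡ p))) ∨ ¬(p ∨ p) = 1 ∨ 4/5 = 1
(¬(q ≡ q) ∨ (q ≡ p)) ≡ (((p ≡ p) ⊃ (q ≡ (q ≡ p))) ∨ ¬(p ∨ p)) = 3/5 ≡ 1 = 3/5

3/5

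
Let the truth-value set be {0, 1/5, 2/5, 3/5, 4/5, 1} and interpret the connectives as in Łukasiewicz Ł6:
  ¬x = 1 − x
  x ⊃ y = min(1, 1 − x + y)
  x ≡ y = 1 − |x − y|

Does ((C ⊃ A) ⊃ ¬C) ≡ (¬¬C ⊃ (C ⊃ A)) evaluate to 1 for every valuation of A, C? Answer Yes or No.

Counterexample: take A = 0, C = 3/5.
C ⊃ A = 3/5 ⊃ 0 = 2/5
¬C = ¬3/5 = 2/5
(C ⊃ A) ⊃ ¬C = 2/5 ⊃ 2/5 = 1
¬C = ¬3/5 = 2/5
¬¬C = ¬2/5 = 3/5
C ⊃ A = 3/5 ⊃ 0 = 2/5
¬¬C ⊃ (C ⊃ A) = 3/5 ⊃ 2/5 = 4/5
((C ⊃ A) ⊃ ¬C) ≡ (¬¬C ⊃ (C ⊃ A)) = 1 ≡ 4/5 = 4/5
This gives 4/5 ≠ 1.

No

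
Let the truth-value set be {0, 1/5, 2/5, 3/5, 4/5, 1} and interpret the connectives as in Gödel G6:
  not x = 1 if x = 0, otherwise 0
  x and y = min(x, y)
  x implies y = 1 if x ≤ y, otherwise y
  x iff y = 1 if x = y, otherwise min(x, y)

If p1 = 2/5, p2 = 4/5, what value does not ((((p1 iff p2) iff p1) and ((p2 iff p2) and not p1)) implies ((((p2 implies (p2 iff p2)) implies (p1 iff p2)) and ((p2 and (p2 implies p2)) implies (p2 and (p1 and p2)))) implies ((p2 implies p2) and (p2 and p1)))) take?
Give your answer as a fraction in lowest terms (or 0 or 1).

p1 iff p2 = 2/5 iff 4/5 = 2/5
(p1 iff p2) iff p1 = 2/5 iff 2/5 = 1
p2 iff p2 = 4/5 iff 4/5 = 1
not p1 = not 2/5 = 0
(p2 iff p2) and not p1 = 1 and 0 = 0
((p1 iff p2) iff p1) and ((p2 iff p2) and not p1) = 1 and 0 = 0
p2 iff p2 = 4/5 iff 4/5 = 1
p2 implies (p2 iff p2) = 4/5 implies 1 = 1
p1 iff p2 = 2/5 iff 4/5 = 2/5
(p2 implies (p2 iff p2)) implies (p1 iff p2) = 1 implies 2/5 = 2/5
p2 implies p2 = 4/5 implies 4/5 = 1
p2 and (p2 implies p2) = 4/5 and 1 = 4/5
p1 and p2 = 2/5 and 4/5 = 2/5
p2 and (p1 and p2) = 4/5 and 2/5 = 2/5
(p2 and (p2 implies p2)) implies (p2 and (p1 and p2)) = 4/5 implies 2/5 = 2/5
((p2 implies (p2 iff p2)) implies (p1 iff p2)) and ((p2 and (p2 implies p2)) implies (p2 and (p1 and p2))) = 2/5 and 2/5 = 2/5
p2 implies p2 = 4/5 implies 4/5 = 1
p2 and p1 = 4/5 and 2/5 = 2/5
(p2 implies p2) and (p2 and p1) = 1 and 2/5 = 2/5
(((p2 implies (p2 iff p2)) implies (p1 iff p2)) and ((p2 and (p2 implies p2)) implies (p2 and (p1 and p2)))) implies ((p2 implies p2) and (p2 and p1)) = 2/5 implies 2/5 = 1
(((p1 iff p2) iff p1) and ((p2 iff p2) and not p1)) implies ((((p2 implies (p2 iff p2)) implies (p1 iff p2)) and ((p2 and (p2 implies p2)) implies (p2 and (p1 and p2)))) implies ((p2 implies p2) and (p2 and p1))) = 0 implies 1 = 1
not ((((p1 iff p2) iff p1) and ((p2 iff p2) and not p1)) implies ((((p2 implies (p2 iff p2)) implies (p1 iff p2)) and ((p2 and (p2 implies p2)) implies (p2 and (p1 and p2)))) implies ((p2 implies p2) and (p2 and p1)))) = not 1 = 0

0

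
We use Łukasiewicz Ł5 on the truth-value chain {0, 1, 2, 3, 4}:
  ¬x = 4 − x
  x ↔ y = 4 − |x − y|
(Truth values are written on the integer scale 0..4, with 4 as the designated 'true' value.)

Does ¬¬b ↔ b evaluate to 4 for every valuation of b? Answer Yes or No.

Yes

b = 0 ↦ 4
b = 1 ↦ 4
b = 2 ↦ 4
b = 3 ↦ 4
b = 4 ↦ 4
Every assignment gives a value ≥ 4.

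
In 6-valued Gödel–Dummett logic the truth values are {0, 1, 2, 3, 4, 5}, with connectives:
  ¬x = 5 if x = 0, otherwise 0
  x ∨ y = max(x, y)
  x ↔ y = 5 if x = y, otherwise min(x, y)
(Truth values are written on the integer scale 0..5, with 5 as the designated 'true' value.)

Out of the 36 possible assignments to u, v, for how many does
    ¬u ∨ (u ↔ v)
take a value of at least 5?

value 5: 11 assignments (counts)
value 4: 2 assignments
value 3: 4 assignments
value 2: 6 assignments
value 1: 8 assignments
value 0: 5 assignments
So 11 of the 36 assignments meet the threshold.

11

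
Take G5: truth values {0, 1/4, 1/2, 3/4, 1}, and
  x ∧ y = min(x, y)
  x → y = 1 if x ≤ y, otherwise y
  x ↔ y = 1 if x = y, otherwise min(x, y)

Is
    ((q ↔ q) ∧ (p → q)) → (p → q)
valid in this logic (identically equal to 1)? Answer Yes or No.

Yes

At p = 1/4, q = 3/4, for instance:
q ↔ q = 3/4 ↔ 3/4 = 1
p → q = 1/4 → 3/4 = 1
(q ↔ q) ∧ (p → q) = 1 ∧ 1 = 1
((q ↔ q) ∧ (p → q)) → (p → q) = 1 → 1 = 1
and checking the remaining 24 assignments likewise gives ≥ 1 in every case.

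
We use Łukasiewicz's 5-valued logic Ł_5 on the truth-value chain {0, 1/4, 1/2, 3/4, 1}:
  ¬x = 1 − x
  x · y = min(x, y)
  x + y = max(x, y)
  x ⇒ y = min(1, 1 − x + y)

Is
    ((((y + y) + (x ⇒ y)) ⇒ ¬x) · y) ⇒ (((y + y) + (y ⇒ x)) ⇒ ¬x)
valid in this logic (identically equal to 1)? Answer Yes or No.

No

Counterexample: take x = 3/4, y = 1/2.
y + y = 1/2 + 1/2 = 1/2
x ⇒ y = 3/4 ⇒ 1/2 = 3/4
(y + y) + (x ⇒ y) = 1/2 + 3/4 = 3/4
¬x = ¬3/4 = 1/4
((y + y) + (x ⇒ y)) ⇒ ¬x = 3/4 ⇒ 1/4 = 1/2
(((y + y) + (x ⇒ y)) ⇒ ¬x) · y = 1/2 · 1/2 = 1/2
y + y = 1/2 + 1/2 = 1/2
y ⇒ x = 1/2 ⇒ 3/4 = 1
(y + y) + (y ⇒ x) = 1/2 + 1 = 1
¬x = ¬3/4 = 1/4
((y + y) + (y ⇒ x)) ⇒ ¬x = 1 ⇒ 1/4 = 1/4
((((y + y) + (x ⇒ y)) ⇒ ¬x) · y) ⇒ (((y + y) + (y ⇒ x)) ⇒ ¬x) = 1/2 ⇒ 1/4 = 3/4
This gives 3/4 ≠ 1.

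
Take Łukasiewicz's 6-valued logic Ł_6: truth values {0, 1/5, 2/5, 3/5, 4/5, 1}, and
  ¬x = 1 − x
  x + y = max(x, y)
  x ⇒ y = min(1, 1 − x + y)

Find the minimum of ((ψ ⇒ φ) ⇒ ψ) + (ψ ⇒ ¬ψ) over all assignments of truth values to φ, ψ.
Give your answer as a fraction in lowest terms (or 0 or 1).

Take φ = 2/5, ψ = 3/5:
ψ ⇒ φ = 3/5 ⇒ 2/5 = 4/5
(ψ ⇒ φ) ⇒ ψ = 4/5 ⇒ 3/5 = 4/5
¬ψ = ¬3/5 = 2/5
ψ ⇒ ¬ψ = 3/5 ⇒ 2/5 = 4/5
((ψ ⇒ φ) ⇒ ψ) + (ψ ⇒ ¬ψ) = 4/5 + 4/5 = 4/5
No assignment yields a value below 4/5, so this is the minimum.

4/5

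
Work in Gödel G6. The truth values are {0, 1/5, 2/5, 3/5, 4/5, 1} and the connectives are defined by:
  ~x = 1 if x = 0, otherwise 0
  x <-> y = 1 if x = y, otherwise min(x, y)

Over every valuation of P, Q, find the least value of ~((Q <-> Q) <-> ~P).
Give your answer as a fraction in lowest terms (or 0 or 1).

0

Take P = 0, Q = 0:
Q <-> Q = 0 <-> 0 = 1
~P = ~0 = 1
(Q <-> Q) <-> ~P = 1 <-> 1 = 1
~((Q <-> Q) <-> ~P) = ~1 = 0
No assignment yields a value below 0, so this is the minimum.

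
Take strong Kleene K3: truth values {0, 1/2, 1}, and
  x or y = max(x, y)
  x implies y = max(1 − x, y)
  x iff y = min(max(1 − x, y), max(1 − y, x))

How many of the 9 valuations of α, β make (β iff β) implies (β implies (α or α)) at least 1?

5

α = 0, β = 0 ↦ 1  ≥
α = 0, β = 1/2 ↦ 1/2  <
α = 0, β = 1 ↦ 0  <
α = 1/2, β = 0 ↦ 1  ≥
α = 1/2, β = 1/2 ↦ 1/2  <
α = 1/2, β = 1 ↦ 1/2  <
α = 1, β = 0 ↦ 1  ≥
α = 1, β = 1/2 ↦ 1  ≥
α = 1, β = 1 ↦ 1  ≥
So 5 of the 9 assignments meet the threshold.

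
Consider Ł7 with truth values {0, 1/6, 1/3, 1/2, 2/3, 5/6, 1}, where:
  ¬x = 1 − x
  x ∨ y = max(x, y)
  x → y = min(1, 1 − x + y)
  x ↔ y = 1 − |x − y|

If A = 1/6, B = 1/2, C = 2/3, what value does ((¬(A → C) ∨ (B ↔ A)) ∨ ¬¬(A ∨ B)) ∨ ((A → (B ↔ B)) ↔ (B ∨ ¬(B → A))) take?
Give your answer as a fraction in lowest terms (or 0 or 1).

2/3

A → C = 1/6 → 2/3 = 1
¬(A → C) = ¬1 = 0
B ↔ A = 1/2 ↔ 1/6 = 2/3
¬(A → C) ∨ (B ↔ A) = 0 ∨ 2/3 = 2/3
A ∨ B = 1/6 ∨ 1/2 = 1/2
¬(A ∨ B) = ¬1/2 = 1/2
¬¬(A ∨ B) = ¬1/2 = 1/2
(¬(A → C) ∨ (B ↔ A)) ∨ ¬¬(A ∨ B) = 2/3 ∨ 1/2 = 2/3
B ↔ B = 1/2 ↔ 1/2 = 1
A → (B ↔ B) = 1/6 → 1 = 1
B → A = 1/2 → 1/6 = 2/3
¬(B → A) = ¬2/3 = 1/3
B ∨ ¬(B → A) = 1/2 ∨ 1/3 = 1/2
(A → (B ↔ B)) ↔ (B ∨ ¬(B → A)) = 1 ↔ 1/2 = 1/2
((¬(A → C) ∨ (B ↔ A)) ∨ ¬¬(A ∨ B)) ∨ ((A → (B ↔ B)) ↔ (B ∨ ¬(B → A))) = 2/3 ∨ 1/2 = 2/3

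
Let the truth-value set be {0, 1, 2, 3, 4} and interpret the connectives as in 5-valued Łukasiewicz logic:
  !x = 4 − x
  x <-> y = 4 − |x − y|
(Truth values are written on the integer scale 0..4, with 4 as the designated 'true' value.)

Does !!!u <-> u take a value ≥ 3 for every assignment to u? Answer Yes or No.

No

Counterexample: take u = 0.
!u = !0 = 4
!!u = !4 = 0
!!!u = !0 = 4
!!!u <-> u = 4 <-> 0 = 0
This gives 0, which is below 3.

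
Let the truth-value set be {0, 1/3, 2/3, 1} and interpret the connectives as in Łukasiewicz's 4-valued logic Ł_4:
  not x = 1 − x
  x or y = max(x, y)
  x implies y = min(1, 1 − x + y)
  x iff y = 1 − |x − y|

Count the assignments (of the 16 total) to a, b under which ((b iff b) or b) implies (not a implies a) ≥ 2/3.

12

a = 0, b = 0 ↦ 0  <
a = 0, b = 1/3 ↦ 0  <
a = 0, b = 2/3 ↦ 0  <
a = 0, b = 1 ↦ 0  <
a = 1/3, b = 0 ↦ 2/3  ≥
a = 1/3, b = 1/3 ↦ 2/3  ≥
a = 1/3, b = 2/3 ↦ 2/3  ≥
a = 1/3, b = 1 ↦ 2/3  ≥
a = 2/3, b = 0 ↦ 1  ≥
a = 2/3, b = 1/3 ↦ 1  ≥
a = 2/3, b = 2/3 ↦ 1  ≥
a = 2/3, b = 1 ↦ 1  ≥
a = 1, b = 0 ↦ 1  ≥
a = 1, b = 1/3 ↦ 1  ≥
a = 1, b = 2/3 ↦ 1  ≥
a = 1, b = 1 ↦ 1  ≥
So 12 of the 16 assignments meet the threshold.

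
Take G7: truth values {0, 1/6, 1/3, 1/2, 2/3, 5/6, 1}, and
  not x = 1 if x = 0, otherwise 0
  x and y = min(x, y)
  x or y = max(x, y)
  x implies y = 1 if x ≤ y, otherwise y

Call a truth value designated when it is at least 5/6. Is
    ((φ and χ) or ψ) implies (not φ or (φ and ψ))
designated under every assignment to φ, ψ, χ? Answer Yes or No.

No

Counterexample: take φ = 1/6, ψ = 0, χ = 1/6.
φ and χ = 1/6 and 1/6 = 1/6
(φ and χ) or ψ = 1/6 or 0 = 1/6
not φ = not 1/6 = 0
φ and ψ = 1/6 and 0 = 0
not φ or (φ and ψ) = 0 or 0 = 0
((φ and χ) or ψ) implies (not φ or (φ and ψ)) = 1/6 implies 0 = 0
This gives 0, which is below 5/6.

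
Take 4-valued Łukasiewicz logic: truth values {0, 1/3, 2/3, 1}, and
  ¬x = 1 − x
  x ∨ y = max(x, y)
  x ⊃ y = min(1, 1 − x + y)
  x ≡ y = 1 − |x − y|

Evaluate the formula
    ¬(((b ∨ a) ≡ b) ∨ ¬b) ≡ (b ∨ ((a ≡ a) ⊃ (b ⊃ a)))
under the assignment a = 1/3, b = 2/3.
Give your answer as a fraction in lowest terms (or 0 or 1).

1/3

b ∨ a = 2/3 ∨ 1/3 = 2/3
(b ∨ a) ≡ b = 2/3 ≡ 2/3 = 1
¬b = ¬2/3 = 1/3
((b ∨ a) ≡ b) ∨ ¬b = 1 ∨ 1/3 = 1
¬(((b ∨ a) ≡ b) ∨ ¬b) = ¬1 = 0
a ≡ a = 1/3 ≡ 1/3 = 1
b ⊃ a = 2/3 ⊃ 1/3 = 2/3
(a ≡ a) ⊃ (b ⊃ a) = 1 ⊃ 2/3 = 2/3
b ∨ ((a ≡ a) ⊃ (b ⊃ a)) = 2/3 ∨ 2/3 = 2/3
¬(((b ∨ a) ≡ b) ∨ ¬b) ≡ (b ∨ ((a ≡ a) ⊃ (b ⊃ a))) = 0 ≡ 2/3 = 1/3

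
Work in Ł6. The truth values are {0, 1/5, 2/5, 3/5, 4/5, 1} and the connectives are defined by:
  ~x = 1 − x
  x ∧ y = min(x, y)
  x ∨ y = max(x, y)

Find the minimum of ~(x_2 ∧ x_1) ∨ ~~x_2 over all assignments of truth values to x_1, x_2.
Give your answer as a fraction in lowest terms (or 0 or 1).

3/5

Take x_1 = 2/5, x_2 = 2/5:
x_2 ∧ x_1 = 2/5 ∧ 2/5 = 2/5
~(x_2 ∧ x_1) = ~2/5 = 3/5
~x_2 = ~2/5 = 3/5
~~x_2 = ~3/5 = 2/5
~(x_2 ∧ x_1) ∨ ~~x_2 = 3/5 ∨ 2/5 = 3/5
No assignment yields a value below 3/5, so this is the minimum.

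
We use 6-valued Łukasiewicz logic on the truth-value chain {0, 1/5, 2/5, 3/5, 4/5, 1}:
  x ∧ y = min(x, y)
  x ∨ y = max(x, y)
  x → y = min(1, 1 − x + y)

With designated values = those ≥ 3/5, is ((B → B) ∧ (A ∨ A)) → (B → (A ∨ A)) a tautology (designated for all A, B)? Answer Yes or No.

Yes

At A = 1/5, B = 1/5, for instance:
B → B = 1/5 → 1/5 = 1
A ∨ A = 1/5 ∨ 1/5 = 1/5
(B → B) ∧ (A ∨ A) = 1 ∧ 1/5 = 1/5
A ∨ A = 1/5 ∨ 1/5 = 1/5
B → (A ∨ A) = 1/5 → 1/5 = 1
((B → B) ∧ (A ∨ A)) → (B → (A ∨ A)) = 1/5 → 1 = 1
and checking the remaining 35 assignments likewise gives ≥ 3/5 in every case.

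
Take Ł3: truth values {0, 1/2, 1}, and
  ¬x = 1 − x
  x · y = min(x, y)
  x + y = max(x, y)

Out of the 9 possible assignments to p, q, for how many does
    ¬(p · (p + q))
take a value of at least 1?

p = 0, q = 0 ↦ 1  ≥
p = 0, q = 1/2 ↦ 1  ≥
p = 0, q = 1 ↦ 1  ≥
p = 1/2, q = 0 ↦ 1/2  <
p = 1/2, q = 1/2 ↦ 1/2  <
p = 1/2, q = 1 ↦ 1/2  <
p = 1, q = 0 ↦ 0  <
p = 1, q = 1/2 ↦ 0  <
p = 1, q = 1 ↦ 0  <
So 3 of the 9 assignments meet the threshold.

3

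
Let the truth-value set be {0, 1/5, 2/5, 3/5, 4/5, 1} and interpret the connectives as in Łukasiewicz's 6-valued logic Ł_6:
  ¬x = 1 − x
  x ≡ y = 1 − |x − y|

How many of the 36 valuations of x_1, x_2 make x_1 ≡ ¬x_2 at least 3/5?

value 1: 6 assignments (counts)
value 4/5: 10 assignments (counts)
value 3/5: 8 assignments (counts)
value 2/5: 6 assignments
value 1/5: 4 assignments
value 0: 2 assignments
So 24 of the 36 assignments meet the threshold.

24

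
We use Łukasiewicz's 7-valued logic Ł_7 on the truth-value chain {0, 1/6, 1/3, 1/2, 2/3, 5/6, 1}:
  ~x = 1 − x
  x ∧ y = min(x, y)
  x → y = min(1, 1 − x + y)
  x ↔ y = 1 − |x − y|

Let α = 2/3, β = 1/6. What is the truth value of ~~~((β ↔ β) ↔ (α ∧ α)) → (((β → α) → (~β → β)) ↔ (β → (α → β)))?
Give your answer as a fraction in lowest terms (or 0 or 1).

1

β ↔ β = 1/6 ↔ 1/6 = 1
α ∧ α = 2/3 ∧ 2/3 = 2/3
(β ↔ β) ↔ (α ∧ α) = 1 ↔ 2/3 = 2/3
~((β ↔ β) ↔ (α ∧ α)) = ~2/3 = 1/3
~~((β ↔ β) ↔ (α ∧ α)) = ~1/3 = 2/3
~~~((β ↔ β) ↔ (α ∧ α)) = ~2/3 = 1/3
β → α = 1/6 → 2/3 = 1
~β = ~1/6 = 5/6
~β → β = 5/6 → 1/6 = 1/3
(β → α) → (~β → β) = 1 → 1/3 = 1/3
α → β = 2/3 → 1/6 = 1/2
β → (α → β) = 1/6 → 1/2 = 1
((β → α) → (~β → β)) ↔ (β → (α → β)) = 1/3 ↔ 1 = 1/3
~~~((β ↔ β) ↔ (α ∧ α)) → (((β → α) → (~β → β)) ↔ (β → (α → β))) = 1/3 → 1/3 = 1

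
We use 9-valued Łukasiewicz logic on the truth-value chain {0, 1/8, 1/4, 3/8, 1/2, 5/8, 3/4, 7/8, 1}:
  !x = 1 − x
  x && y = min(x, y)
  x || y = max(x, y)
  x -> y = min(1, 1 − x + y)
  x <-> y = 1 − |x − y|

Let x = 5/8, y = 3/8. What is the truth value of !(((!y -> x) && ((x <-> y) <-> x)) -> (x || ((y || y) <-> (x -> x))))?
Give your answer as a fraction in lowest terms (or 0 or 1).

1/4

!y = !3/8 = 5/8
!y -> x = 5/8 -> 5/8 = 1
x <-> y = 5/8 <-> 3/8 = 3/4
(x <-> y) <-> x = 3/4 <-> 5/8 = 7/8
(!y -> x) && ((x <-> y) <-> x) = 1 && 7/8 = 7/8
y || y = 3/8 || 3/8 = 3/8
x -> x = 5/8 -> 5/8 = 1
(y || y) <-> (x -> x) = 3/8 <-> 1 = 3/8
x || ((y || y) <-> (x -> x)) = 5/8 || 3/8 = 5/8
((!y -> x) && ((x <-> y) <-> x)) -> (x || ((y || y) <-> (x -> x))) = 7/8 -> 5/8 = 3/4
!(((!y -> x) && ((x <-> y) <-> x)) -> (x || ((y || y) <-> (x -> x)))) = !3/4 = 1/4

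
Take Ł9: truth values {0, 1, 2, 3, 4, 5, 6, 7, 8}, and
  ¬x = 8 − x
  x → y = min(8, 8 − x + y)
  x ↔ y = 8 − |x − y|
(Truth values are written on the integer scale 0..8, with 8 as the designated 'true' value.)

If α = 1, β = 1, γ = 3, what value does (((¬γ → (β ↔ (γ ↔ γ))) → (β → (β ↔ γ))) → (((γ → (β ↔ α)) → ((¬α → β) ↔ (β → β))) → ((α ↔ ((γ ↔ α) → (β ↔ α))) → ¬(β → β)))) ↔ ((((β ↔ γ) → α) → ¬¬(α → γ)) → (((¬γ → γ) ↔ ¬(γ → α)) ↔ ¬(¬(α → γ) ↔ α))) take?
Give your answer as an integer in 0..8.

¬γ = ¬3 = 5
γ ↔ γ = 3 ↔ 3 = 8
β ↔ (γ ↔ γ) = 1 ↔ 8 = 1
¬γ → (β ↔ (γ ↔ γ)) = 5 → 1 = 4
β ↔ γ = 1 ↔ 3 = 6
β → (β ↔ γ) = 1 → 6 = 8
(¬γ → (β ↔ (γ ↔ γ))) → (β → (β ↔ γ)) = 4 → 8 = 8
β ↔ α = 1 ↔ 1 = 8
γ → (β ↔ α) = 3 → 8 = 8
¬α = ¬1 = 7
¬α → β = 7 → 1 = 2
β → β = 1 → 1 = 8
(¬α → β) ↔ (β → β) = 2 ↔ 8 = 2
(γ → (β ↔ α)) → ((¬α → β) ↔ (β → β)) = 8 → 2 = 2
γ ↔ α = 3 ↔ 1 = 6
β ↔ α = 1 ↔ 1 = 8
(γ ↔ α) → (β ↔ α) = 6 → 8 = 8
α ↔ ((γ ↔ α) → (β ↔ α)) = 1 ↔ 8 = 1
β → β = 1 → 1 = 8
¬(β → β) = ¬8 = 0
(α ↔ ((γ ↔ α) → (β ↔ α))) → ¬(β → β) = 1 → 0 = 7
((γ → (β ↔ α)) → ((¬α → β) ↔ (β → β))) → ((α ↔ ((γ ↔ α) → (β ↔ α))) → ¬(β → β)) = 2 → 7 = 8
((¬γ → (β ↔ (γ ↔ γ))) → (β → (β ↔ γ))) → (((γ → (β ↔ α)) → ((¬α → β) ↔ (β → β))) → ((α ↔ ((γ ↔ α) → (β ↔ α))) → ¬(β → β))) = 8 → 8 = 8
β ↔ γ = 1 ↔ 3 = 6
(β ↔ γ) → α = 6 → 1 = 3
α → γ = 1 → 3 = 8
¬(α → γ) = ¬8 = 0
¬¬(α → γ) = ¬0 = 8
((β ↔ γ) → α) → ¬¬(α → γ) = 3 → 8 = 8
¬γ = ¬3 = 5
¬γ → γ = 5 → 3 = 6
γ → α = 3 → 1 = 6
¬(γ → α) = ¬6 = 2
(¬γ → γ) ↔ ¬(γ → α) = 6 ↔ 2 = 4
α → γ = 1 → 3 = 8
¬(α → γ) = ¬8 = 0
¬(α → γ) ↔ α = 0 ↔ 1 = 7
¬(¬(α → γ) ↔ α) = ¬7 = 1
((¬γ → γ) ↔ ¬(γ → α)) ↔ ¬(¬(α → γ) ↔ α) = 4 ↔ 1 = 5
(((β ↔ γ) → α) → ¬¬(α → γ)) → (((¬γ → γ) ↔ ¬(γ → α)) ↔ ¬(¬(α → γ) ↔ α)) = 8 → 5 = 5
(((¬γ → (β ↔ (γ ↔ γ))) → (β → (β ↔ γ))) → (((γ → (β ↔ α)) → ((¬α → β) ↔ (β → β))) → ((α ↔ ((γ ↔ α) → (β ↔ α))) → ¬(β → β)))) ↔ ((((β ↔ γ) → α) → ¬¬(α → γ)) → (((¬γ → γ) ↔ ¬(γ → α)) ↔ ¬(¬(α → γ) ↔ α))) = 8 ↔ 5 = 5

5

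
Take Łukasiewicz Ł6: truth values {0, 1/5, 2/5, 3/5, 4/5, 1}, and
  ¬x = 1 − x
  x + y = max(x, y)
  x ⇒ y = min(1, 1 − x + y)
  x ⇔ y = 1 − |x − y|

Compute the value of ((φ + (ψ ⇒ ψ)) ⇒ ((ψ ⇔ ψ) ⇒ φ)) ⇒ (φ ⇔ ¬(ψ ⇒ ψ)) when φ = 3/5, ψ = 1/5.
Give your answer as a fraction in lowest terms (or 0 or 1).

4/5

ψ ⇒ ψ = 1/5 ⇒ 1/5 = 1
φ + (ψ ⇒ ψ) = 3/5 + 1 = 1
ψ ⇔ ψ = 1/5 ⇔ 1/5 = 1
(ψ ⇔ ψ) ⇒ φ = 1 ⇒ 3/5 = 3/5
(φ + (ψ ⇒ ψ)) ⇒ ((ψ ⇔ ψ) ⇒ φ) = 1 ⇒ 3/5 = 3/5
ψ ⇒ ψ = 1/5 ⇒ 1/5 = 1
¬(ψ ⇒ ψ) = ¬1 = 0
φ ⇔ ¬(ψ ⇒ ψ) = 3/5 ⇔ 0 = 2/5
((φ + (ψ ⇒ ψ)) ⇒ ((ψ ⇔ ψ) ⇒ φ)) ⇒ (φ ⇔ ¬(ψ ⇒ ψ)) = 3/5 ⇒ 2/5 = 4/5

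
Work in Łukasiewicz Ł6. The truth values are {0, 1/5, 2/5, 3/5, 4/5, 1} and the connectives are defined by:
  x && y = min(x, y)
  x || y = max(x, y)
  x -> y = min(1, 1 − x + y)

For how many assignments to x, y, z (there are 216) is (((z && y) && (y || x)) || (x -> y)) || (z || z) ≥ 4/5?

value 1: 141 assignments (counts)
value 4/5: 35 assignments (counts)
value 3/5: 22 assignments
value 2/5: 12 assignments
value 1/5: 5 assignments
value 0: 1 assignment
So 176 of the 216 assignments meet the threshold.

176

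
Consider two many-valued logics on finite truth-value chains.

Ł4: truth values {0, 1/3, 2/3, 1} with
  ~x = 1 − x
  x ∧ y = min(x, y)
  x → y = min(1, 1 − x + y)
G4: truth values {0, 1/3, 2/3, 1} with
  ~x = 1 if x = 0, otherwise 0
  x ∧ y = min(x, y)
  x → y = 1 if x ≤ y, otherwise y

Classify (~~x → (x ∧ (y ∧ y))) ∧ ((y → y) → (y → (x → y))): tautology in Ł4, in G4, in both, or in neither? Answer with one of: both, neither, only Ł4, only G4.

neither

In Ł4: at x = 1/3, y = 0 the value is 2/3 — not a tautology.
In G4: at x = 1/3, y = 0 the value is 0 — not a tautology.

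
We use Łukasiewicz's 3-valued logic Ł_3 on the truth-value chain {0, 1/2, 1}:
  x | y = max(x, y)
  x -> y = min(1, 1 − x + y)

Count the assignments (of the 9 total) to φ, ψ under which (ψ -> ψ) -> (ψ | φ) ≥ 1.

5

φ = 0, ψ = 0 ↦ 0  <
φ = 0, ψ = 1/2 ↦ 1/2  <
φ = 0, ψ = 1 ↦ 1  ≥
φ = 1/2, ψ = 0 ↦ 1/2  <
φ = 1/2, ψ = 1/2 ↦ 1/2  <
φ = 1/2, ψ = 1 ↦ 1  ≥
φ = 1, ψ = 0 ↦ 1  ≥
φ = 1, ψ = 1/2 ↦ 1  ≥
φ = 1, ψ = 1 ↦ 1  ≥
So 5 of the 9 assignments meet the threshold.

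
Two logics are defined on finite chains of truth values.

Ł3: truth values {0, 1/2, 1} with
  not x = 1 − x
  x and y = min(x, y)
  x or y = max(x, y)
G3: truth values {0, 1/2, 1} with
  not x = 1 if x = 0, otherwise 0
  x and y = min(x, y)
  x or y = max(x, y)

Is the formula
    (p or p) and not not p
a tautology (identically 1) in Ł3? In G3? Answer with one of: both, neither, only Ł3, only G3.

In Ł3: at p = 0 the value is 0 — not a tautology.
In G3: at p = 0 the value is 0 — not a tautology.

neither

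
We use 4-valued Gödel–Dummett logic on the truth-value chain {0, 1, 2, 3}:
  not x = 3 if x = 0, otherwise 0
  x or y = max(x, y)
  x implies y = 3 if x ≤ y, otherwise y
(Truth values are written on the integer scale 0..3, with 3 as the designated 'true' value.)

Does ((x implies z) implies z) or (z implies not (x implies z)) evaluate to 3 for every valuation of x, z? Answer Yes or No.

No

Counterexample: take x = 0, z = 1.
x implies z = 0 implies 1 = 3
(x implies z) implies z = 3 implies 1 = 1
x implies z = 0 implies 1 = 3
not (x implies z) = not 3 = 0
z implies not (x implies z) = 1 implies 0 = 0
((x implies z) implies z) or (z implies not (x implies z)) = 1 or 0 = 1
This gives 1 ≠ 3.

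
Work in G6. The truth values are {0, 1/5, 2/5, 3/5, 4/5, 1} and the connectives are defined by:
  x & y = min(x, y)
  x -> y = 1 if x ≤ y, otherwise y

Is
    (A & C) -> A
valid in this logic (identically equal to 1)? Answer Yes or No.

Yes

At A = 4/5, C = 4/5, for instance:
A & C = 4/5 & 4/5 = 4/5
(A & C) -> A = 4/5 -> 4/5 = 1
and checking the remaining 35 assignments likewise gives ≥ 1 in every case.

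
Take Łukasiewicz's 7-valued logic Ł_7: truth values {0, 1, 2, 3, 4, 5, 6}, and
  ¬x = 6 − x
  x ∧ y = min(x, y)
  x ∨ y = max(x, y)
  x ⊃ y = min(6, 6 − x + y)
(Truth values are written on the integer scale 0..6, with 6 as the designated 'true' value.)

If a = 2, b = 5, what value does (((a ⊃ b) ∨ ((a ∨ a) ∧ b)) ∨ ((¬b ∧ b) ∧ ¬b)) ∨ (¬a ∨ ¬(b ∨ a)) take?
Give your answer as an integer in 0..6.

a ⊃ b = 2 ⊃ 5 = 6
a ∨ a = 2 ∨ 2 = 2
(a ∨ a) ∧ b = 2 ∧ 5 = 2
(a ⊃ b) ∨ ((a ∨ a) ∧ b) = 6 ∨ 2 = 6
¬b = ¬5 = 1
¬b ∧ b = 1 ∧ 5 = 1
¬b = ¬5 = 1
(¬b ∧ b) ∧ ¬b = 1 ∧ 1 = 1
((a ⊃ b) ∨ ((a ∨ a) ∧ b)) ∨ ((¬b ∧ b) ∧ ¬b) = 6 ∨ 1 = 6
¬a = ¬2 = 4
b ∨ a = 5 ∨ 2 = 5
¬(b ∨ a) = ¬5 = 1
¬a ∨ ¬(b ∨ a) = 4 ∨ 1 = 4
(((a ⊃ b) ∨ ((a ∨ a) ∧ b)) ∨ ((¬b ∧ b) ∧ ¬b)) ∨ (¬a ∨ ¬(b ∨ a)) = 6 ∨ 4 = 6

6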